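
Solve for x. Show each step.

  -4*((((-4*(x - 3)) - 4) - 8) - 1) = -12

Step 1. [-4*((((-4*(x - 3)) - 4) - 8) - 1) = -12] leading coefficient -4: divide by -4, so div: (((-4*(x - 3)) - 4) - 8) - 1 = 3.
Step 2. [(((-4*(x - 3)) - 4) - 8) - 1 = 3] 1 comes off first (add 1). So sub: ((-4*(x - 3)) - 4) - 8 = 4.
Step 3. [((-4*(x - 3)) - 4) - 8 = 4] add 8: x sits inside (… - 8), so sub: (-4*(x - 3)) - 4 = 12.
Step 4. [(-4*(x - 3)) - 4 = 12] -4 divides every term; factor it out. So factor: (x - 3) + 1 = -3.
Step 5. [(x - 3) + 1 = -3] 1 comes off first (subtract 1), so sub: x - 3 = -4.
Step 6. [x - 3 = -4] peel the -3: add 3 from each side, so sub: x = -1.

Answer: x ∈ {-1}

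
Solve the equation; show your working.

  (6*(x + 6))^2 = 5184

Step 1. [(6*(x + 6))^2 = 5184] √ both sides: 5184 ≥ 0 gives two branches. So sqrt: 6*(x + 6) = 72 or -72.
Step 2. [6*(x + 6) = 72 or -72] 6 out front; divide by 6. So div: x + 6 = 12 or -12.
Step 3. [x + 6 = 12 or -12] subtract 6: x sits inside (… + 6). So sub: x = 6 or -18.

Answer: x ∈ {-18, 6}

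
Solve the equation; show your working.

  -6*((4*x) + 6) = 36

Step 1. [-6*((4*x) + 6) = 36] -6 out front; divide by -6. So div: (4*x) + 6 = -6.
Step 2. [(4*x) + 6 = -6] peel the +6: subtract 6 from each side. So sub: 4*x = -12.
Step 3. [4*x = -12] leading coefficient 4: divide by 4 ⇒ div: x = -3.

Answer: x ∈ {-3}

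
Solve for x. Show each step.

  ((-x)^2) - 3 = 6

Step 1. [((-x)^2) - 3 = 6] 3 comes off first (add 3), so sub: (-x)^2 = 9.
Step 2. [(-x)^2 = 9] LHS squared, RHS 9 ≥ 0: apply √ (±). So sqrt: -x = 3 or -3.
Step 3. [-x = 3 or -3] flip signs both sides, so neg: x = -3 or 3.

Answer: x ∈ {-3, 3}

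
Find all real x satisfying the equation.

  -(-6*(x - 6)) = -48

Step 1. [-(-6*(x - 6)) = -48] LHS negated; negate both sides ⇒ neg: -6*(x - 6) = 48.
Step 2. [-6*(x - 6) = 48] -6 out front; divide by -6. So div: x - 6 = -8.
Step 3. [x - 6 = -8] peel the -6: add 6 from each side. So sub: x = -2.

Answer: x ∈ {-2}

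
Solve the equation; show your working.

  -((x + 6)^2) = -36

Step 1. [-((x + 6)^2) = -36] leading − — multiply by −1 ⇒ neg: (x + 6)^2 = 36.
Step 2. [(x + 6)^2 = 36] 36 ≥ 0, LHS is (·)² — take ±√ ⇒ sqrt: x + 6 = 6 or -6.
Step 3. [x + 6 = 6 or -6] the outer +6 inverts by subtracting 6, so sub: x = 0 or -12.

Answer: x ∈ {-12, 0}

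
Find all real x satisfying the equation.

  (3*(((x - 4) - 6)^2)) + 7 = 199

Step 1. [(3*(((x - 4) - 6)^2)) + 7 = 199] 7 comes off first (subtract 7) ⇒ sub: 3*(((x - 4) - 6)^2) = 192.
Step 2. [3*(((x - 4) - 6)^2) = 192] divide by the outer 3. So div: ((x - 4) - 6)^2 = 64.
Step 3. [((x - 4) - 6)^2 = 64] 64 ≥ 0, LHS is (·)² — take ±√, so sqrt: (x - 4) - 6 = 8 or -8.
Step 4. [(x - 4) - 6 = 8 or -8] the outer -6 inverts by adding 6 ⇒ sub: x - 4 = 14 or -2.
Step 5. [x - 4 = 14 or -2] peel the -4: add 4 from each side ⇒ sub: x = 18 or 2.

Answer: x ∈ {2, 18}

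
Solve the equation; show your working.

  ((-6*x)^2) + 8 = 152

Step 1. [((-6*x)^2) + 8 = 152] +8 is outermost — subtract 8 both sides. So sub: (-6*x)^2 = 144.
Step 2. [(-6*x)^2 = 144] 144 ≥ 0, LHS is (·)² — take ±√, so sqrt: -6*x = 12 or -12.
Step 3. [-6*x = 12 or -12] -6·(inner) — divide through by -6 ⇒ div: x = -2 or 2.

Answer: x ∈ {-2, 2}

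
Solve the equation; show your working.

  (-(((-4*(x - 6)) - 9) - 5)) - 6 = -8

Step 1. [(-(((-4*(x - 6)) - 9) - 5)) - 6 = -8] add 6: x sits inside (… - 6). So sub: -(((-4*(x - 6)) - 9) - 5) = -2.
Step 2. [-(((-4*(x - 6)) - 9) - 5) = -2] LHS negated; negate both sides ⇒ neg: ((-4*(x - 6)) - 9) - 5 = 2.
Step 3. [((-4*(x - 6)) - 9) - 5 = 2] peel the -5: add 5 from each side ⇒ sub: (-4*(x - 6)) - 9 = 7.
Step 4. [(-4*(x - 6)) - 9 = 7] the outer -9 inverts by adding 9, so sub: -4*(x - 6) = 16.
Step 5. [-4*(x - 6) = 16] divide by the outer -4. So div: x - 6 = -4.
Step 6. [x - 6 = -4] add 6: x sits inside (… - 6) ⇒ sub: x = 2.

Answer: x ∈ {2}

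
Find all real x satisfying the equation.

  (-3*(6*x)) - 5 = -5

Step 1. [(-3*(6*x)) - 5 = -5] -5 is outermost — add 5 both sides ⇒ sub: -3*(6*x) = 0.
Step 2. [-3*(6*x) = 0] -3 out front; divide by -3, so div: 6*x = 0.
Step 3. [6*x = 0] divide by the outer 6 ⇒ div: x = 0.

Answer: x ∈ {0}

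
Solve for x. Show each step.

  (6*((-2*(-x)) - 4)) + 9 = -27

Step 1. [(6*((-2*(-x)) - 4)) + 9 = -27] the outer +9 inverts by subtracting 9 ⇒ sub: 6*((-2*(-x)) - 4) = -36.
Step 2. [6*((-2*(-x)) - 4) = -36] 6 out front; divide by 6, so div: (-2*(-x)) - 4 = -6.
Step 3. [(-2*(-x)) - 4 = -6] -4 is outermost — add 4 both sides. So sub: -2*(-x) = -2.
Step 4. [-2*(-x) = -2] leading coefficient -2: divide by -2, so div: -x = 1.
Step 5. [-x = 1] flip signs both sides, so neg: x = -1.

Answer: x ∈ {-1}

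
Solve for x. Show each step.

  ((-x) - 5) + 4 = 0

Step 1. [((-x) - 5) + 4 = 0] the outer +4 inverts by subtracting 4 ⇒ sub: (-x) - 5 = -4.
Step 2. [(-x) - 5 = -4] -5 is outermost — add 5 both sides. So sub: -x = 1.
Step 3. [-x = 1] flip signs both sides. So neg: x = -1.

Answer: x ∈ {-1}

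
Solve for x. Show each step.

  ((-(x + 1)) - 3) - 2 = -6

Step 1. [((-(x + 1)) - 3) - 2 = -6] 2 comes off first (add 2). So sub: (-(x + 1)) - 3 = -4.
Step 2. [(-(x + 1)) - 3 = -4] peel the -3: add 3 from each side. So sub: -(x + 1) = -1.
Step 3. [-(x + 1) = -1] LHS negated; negate both sides, so neg: x + 1 = 1.
Step 4. [x + 1 = 1] 1 comes off first (subtract 1), so sub: x = 0.

Answer: x ∈ {0}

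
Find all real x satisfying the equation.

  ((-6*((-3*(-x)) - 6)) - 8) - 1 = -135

Step 1. [((-6*((-3*(-x)) - 6)) - 8) - 1 = -135] -1 is outermost — add 1 both sides. So sub: (-6*((-3*(-x)) - 6)) - 8 = -134.
Step 2. [(-6*((-3*(-x)) - 6)) - 8 = -134] the outer -8 inverts by adding 8. So sub: -6*((-3*(-x)) - 6) = -126.
Step 3. [-6*((-3*(-x)) - 6) = -126] divide by the outer -6, so div: (-3*(-x)) - 6 = 21.
Step 4. [(-3*(-x)) - 6 = 21] -3 divides every term; factor it out, so factor: (-x) + 2 = -7.
Step 5. [(-x) + 2 = -7] peel the +2: subtract 2 from each side. So sub: -x = -9.
Step 6. [-x = -9] leading − — multiply by −1. So neg: x = 9.

Answer: x ∈ {9}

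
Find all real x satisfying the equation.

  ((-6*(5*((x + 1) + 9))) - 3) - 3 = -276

Step 1. [((-6*(5*((x + 1) + 9))) - 3) - 3 = -276] add 3: x sits inside (… - 3) ⇒ sub: (-6*(5*((x + 1) + 9))) - 3 = -273.
Step 2. [(-6*(5*((x + 1) + 9))) - 3 = -273] peel the -3: add 3 from each side. So sub: -6*(5*((x + 1) + 9)) = -270.
Step 3. [-6*(5*((x + 1) + 9)) = -270] -6·(inner) — divide through by -6. So div: 5*((x + 1) + 9) = 45.
Step 4. [5*((x + 1) + 9) = 45] 5·(inner) — divide through by 5. So div: (x + 1) + 9 = 9.
Step 5. [(x + 1) + 9 = 9] +9 is outermost — subtract 9 both sides. So sub: x + 1 = 0.
Step 6. [x + 1 = 0] peel the +1: subtract 1 from each side. So sub: x = -1.

Answer: x ∈ {-1}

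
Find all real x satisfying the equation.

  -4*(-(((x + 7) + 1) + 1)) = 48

Step 1. [-4*(-(((x + 7) + 1) + 1)) = 48] LHS = -4·(…); ÷-4 both sides ⇒ div: -(((x + 7) + 1) + 1) = -12.
Step 2. [-(((x + 7) + 1) + 1) = -12] LHS negated; negate both sides ⇒ neg: ((x + 7) + 1) + 1 = 12.
Step 3. [((x + 7) + 1) + 1 = 12] subtract 1: x sits inside (… + 1), so sub: (x + 7) + 1 = 11.
Step 4. [(x + 7) + 1 = 11] peel the +1: subtract 1 from each side ⇒ sub: x + 7 = 10.
Step 5. [x + 7 = 10] subtract 7: x sits inside (… + 7). So sub: x = 3.

Answer: x ∈ {3}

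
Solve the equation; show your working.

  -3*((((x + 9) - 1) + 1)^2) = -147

Step 1. [-3*((((x + 9) - 1) + 1)^2) = -147] -3·(inner) — divide through by -3 ⇒ div: (((x + 9) - 1) + 1)^2 = 49.
Step 2. [(((x + 9) - 1) + 1)^2 = 49] LHS squared, RHS 49 ≥ 0: apply √ (±) ⇒ sqrt: ((x + 9) - 1) + 1 = 7 or -7.
Step 3. [((x + 9) - 1) + 1 = 7 or -7] 1 comes off first (subtract 1) ⇒ sub: (x + 9) - 1 = 6 or -8.
Step 4. [(x + 9) - 1 = 6 or -8] 1 comes off first (add 1), so sub: x + 9 = 7 or -7.
Step 5. [x + 9 = 7 or -7] +9 is outermost — subtract 9 both sides. So sub: x = -2 or -16.

Answer: x ∈ {-16, -2}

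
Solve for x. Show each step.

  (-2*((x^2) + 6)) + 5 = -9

Step 1. [(-2*((x^2) + 6)) + 5 = -9] peel the +5: subtract 5 from each side, so sub: -2*((x^2) + 6) = -14.
Step 2. [-2*((x^2) + 6) = -14] leading coefficient -2: divide by -2 ⇒ div: (x^2) + 6 = 7.
Step 3. [(x^2) + 6 = 7] +6 is outermost — subtract 6 both sides ⇒ sub: x^2 = 1.
Step 4. [x^2 = 1] √ both sides: 1 ≥ 0 gives two branches. So sqrt: x = 1 or -1.

Answer: x ∈ {-1, 1}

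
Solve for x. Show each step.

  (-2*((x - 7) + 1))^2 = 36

Step 1. [(-2*((x - 7) + 1))^2 = 36] LHS squared, RHS 36 ≥ 0: apply √ (±) ⇒ sqrt: -2*((x - 7) + 1) = 6 or -6.
Step 2. [-2*((x - 7) + 1) = 6 or -6] -2 out front; divide by -2. So div: (x - 7) + 1 = -3 or 3.
Step 3. [(x - 7) + 1 = -3 or 3] 1 comes off first (subtract 1) ⇒ sub: x - 7 = -4 or 2.
Step 4. [x - 7 = -4 or 2] 7 comes off first (add 7) ⇒ sub: x = 3 or 9.

Answer: x ∈ {3, 9}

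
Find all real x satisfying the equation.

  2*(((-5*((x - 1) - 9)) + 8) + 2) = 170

Step 1. [2*(((-5*((x - 1) - 9)) + 8) + 2) = 170] divide by the outer 2. So div: ((-5*((x - 1) - 9)) + 8) + 2 = 85.
Step 2. [((-5*((x - 1) - 9)) + 8) + 2 = 85] subtract 2: x sits inside (… + 2). So sub: (-5*((x - 1) - 9)) + 8 = 83.
Step 3. [(-5*((x - 1) - 9)) + 8 = 83] the outer +8 inverts by subtracting 8, so sub: -5*((x - 1) - 9) = 75.
Step 4. [-5*((x - 1) - 9) = 75] LHS = -5·(…); ÷-5 both sides, so div: (x - 1) - 9 = -15.
Step 5. [(x - 1) - 9 = -15] peel the -9: add 9 from each side, so sub: x - 1 = -6.
Step 6. [x - 1 = -6] the outer -1 inverts by adding 1, so sub: x = -5.

Answer: x ∈ {-5}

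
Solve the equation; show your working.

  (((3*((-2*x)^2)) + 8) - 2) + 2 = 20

Step 1. [(((3*((-2*x)^2)) + 8) - 2) + 2 = 20] peel the +2: subtract 2 from each side ⇒ sub: ((3*((-2*x)^2)) + 8) - 2 = 18.
Step 2. [((3*((-2*x)^2)) + 8) - 2 = 18] add 2: x sits inside (… - 2). So sub: (3*((-2*x)^2)) + 8 = 20.
Step 3. [(3*((-2*x)^2)) + 8 = 20] 8 comes off first (subtract 8). So sub: 3*((-2*x)^2) = 12.
Step 4. [3*((-2*x)^2) = 12] leading coefficient 3: divide by 3, so div: (-2*x)^2 = 4.
Step 5. [(-2*x)^2 = 4] √ both sides: 4 ≥ 0 gives two branches ⇒ sqrt: -2*x = 2 or -2.
Step 6. [-2*x = 2 or -2] LHS = -2·(…); ÷-2 both sides, so div: x = -1 or 1.

Answer: x ∈ {-1, 1}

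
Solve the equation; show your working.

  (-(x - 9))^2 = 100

Step 1. [(-(x - 9))^2 = 100] √ both sides: 100 ≥ 0 gives two branches ⇒ sqrt: -(x - 9) = 10 or -10.
Step 2. [-(x - 9) = 10 or -10] flip signs both sides. So neg: x - 9 = -10 or 10.
Step 3. [x - 9 = -10 or 10] add 9: x sits inside (… - 9), so sub: x = -1 or 19.

Answer: x ∈ {-1, 19}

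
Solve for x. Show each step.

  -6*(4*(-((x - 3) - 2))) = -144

Step 1. [-6*(4*(-((x - 3) - 2))) = -144] LHS = -6·(…); ÷-6 both sides. So div: 4*(-((x - 3) - 2)) = 24.
Step 2. [4*(-((x - 3) - 2)) = 24] 4 out front; divide by 4, so div: -((x - 3) - 2) = 6.
Step 3. [-((x - 3) - 2) = 6] leading − — multiply by −1, so neg: (x - 3) - 2 = -6.
Step 4. [(x - 3) - 2 = -6] 2 comes off first (add 2). So sub: x - 3 = -4.
Step 5. [x - 3 = -4] peel the -3: add 3 from each side ⇒ sub: x = -1.

Answer: x ∈ {-1}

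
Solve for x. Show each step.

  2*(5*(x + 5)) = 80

Step 1. [2*(5*(x + 5)) = 80] leading coefficient 2: divide by 2 ⇒ div: 5*(x + 5) = 40.
Step 2. [5*(x + 5) = 40] 5·(inner) — divide through by 5, so div: x + 5 = 8.
Step 3. [x + 5 = 8] 5 comes off first (subtract 5). So sub: x = 3.

Answer: x ∈ {3}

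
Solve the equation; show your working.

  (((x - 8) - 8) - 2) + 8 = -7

Step 1. [(((x - 8) - 8) - 2) + 8 = -7] peel the +8: subtract 8 from each side ⇒ sub: ((x - 8) - 8) - 2 = -15.
Step 2. [((x - 8) - 8) - 2 = -15] the outer -2 inverts by adding 2. So sub: (x - 8) - 8 = -13.
Step 3. [(x - 8) - 8 = -13] 8 comes off first (add 8). So sub: x - 8 = -5.
Step 4. [x - 8 = -5] 8 comes off first (add 8), so sub: x = 3.

Answer: x ∈ {3}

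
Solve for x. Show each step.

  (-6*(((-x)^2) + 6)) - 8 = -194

Step 1. [(-6*(((-x)^2) + 6)) - 8 = -194] add 8: x sits inside (… - 8), so sub: -6*(((-x)^2) + 6) = -186.
Step 2. [-6*(((-x)^2) + 6) = -186] -6·(inner) — divide through by -6, so div: ((-x)^2) + 6 = 31.
Step 3. [((-x)^2) + 6 = 31] the outer +6 inverts by subtracting 6, so sub: (-x)^2 = 25.
Step 4. [(-x)^2 = 25] 25 ≥ 0, LHS is (·)² — take ±√ ⇒ sqrt: -x = 5 or -5.
Step 5. [-x = 5 or -5] leading − — multiply by −1 ⇒ neg: x = -5 or 5.

Answer: x ∈ {-5, 5}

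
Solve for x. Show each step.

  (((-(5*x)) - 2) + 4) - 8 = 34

Step 1. [(((-(5*x)) - 2) + 4) - 8 = 34] peel the -8: add 8 from each side. So sub: ((-(5*x)) - 2) + 4 = 42.
Step 2. [((-(5*x)) - 2) + 4 = 42] the outer +4 inverts by subtracting 4, so sub: (-(5*x)) - 2 = 38.
Step 3. [(-(5*x)) - 2 = 38] -2 is outermost — add 2 both sides, so sub: -(5*x) = 40.
Step 4. [-(5*x) = 40] leading − — multiply by −1 ⇒ neg: 5*x = -40.
Step 5. [5*x = -40] leading coefficient 5: divide by 5 ⇒ div: x = -8.

Answer: x ∈ {-8}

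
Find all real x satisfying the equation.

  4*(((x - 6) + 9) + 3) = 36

Step 1. [4*(((x - 6) + 9) + 3) = 36] LHS = 4·(…); ÷4 both sides, so div: ((x - 6) + 9) + 3 = 9.
Step 2. [((x - 6) + 9) + 3 = 9] subtract 3: x sits inside (… + 3), so sub: (x - 6) + 9 = 6.
Step 3. [(x - 6) + 9 = 6] peel the +9: subtract 9 from each side. So sub: x - 6 = -3.
Step 4. [x - 6 = -3] peel the -6: add 6 from each side ⇒ sub: x = 3.

Answer: x ∈ {3}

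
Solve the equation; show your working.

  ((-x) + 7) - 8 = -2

Step 1. [((-x) + 7) - 8 = -2] -8 is outermost — add 8 both sides, so sub: (-x) + 7 = 6.
Step 2. [(-x) + 7 = 6] the outer +7 inverts by subtracting 7, so sub: -x = -1.
Step 3. [-x = -1] flip signs both sides. So neg: x = 1.

Answer: x ∈ {1}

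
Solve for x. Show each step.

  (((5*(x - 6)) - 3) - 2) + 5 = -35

Step 1. [(((5*(x - 6)) - 3) - 2) + 5 = -35] peel the +5: subtract 5 from each side. So sub: ((5*(x - 6)) - 3) - 2 = -40.
Step 2. [((5*(x - 6)) - 3) - 2 = -40] 2 comes off first (add 2). So sub: (5*(x - 6)) - 3 = -38.
Step 3. [(5*(x - 6)) - 3 = -38] the outer -3 inverts by adding 3, so sub: 5*(x - 6) = -35.
Step 4. [5*(x - 6) = -35] 5 out front; divide by 5 ⇒ div: x - 6 = -7.
Step 5. [x - 6 = -7] peel the -6: add 6 from each side. So sub: x = -1.

Answer: x ∈ {-1}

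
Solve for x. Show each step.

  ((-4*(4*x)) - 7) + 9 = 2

Step 1. [((-4*(4*x)) - 7) + 9 = 2] +9 is outermost — subtract 9 both sides, so sub: (-4*(4*x)) - 7 = -7.
Step 2. [(-4*(4*x)) - 7 = -7] add 7: x sits inside (… - 7). So sub: -4*(4*x) = 0.
Step 3. [-4*(4*x) = 0] LHS = -4·(…); ÷-4 both sides ⇒ div: 4*x = 0.
Step 4. [4*x = 0] 4 out front; divide by 4. So div: x = 0.

Answer: x ∈ {0}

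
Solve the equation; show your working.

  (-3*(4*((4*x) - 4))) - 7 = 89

Step 1. [(-3*(4*((4*x) - 4))) - 7 = 89] add 7: x sits inside (… - 7). So sub: -3*(4*((4*x) - 4)) = 96.
Step 2. [-3*(4*((4*x) - 4)) = 96] leading coefficient -3: divide by -3, so div: 4*((4*x) - 4) = -32.
Step 3. [4*((4*x) - 4) = -32] leading coefficient 4: divide by 4. So div: (4*x) - 4 = -8.
Step 4. [(4*x) - 4 = -8] peel the -4: add 4 from each side. So sub: 4*x = -4.
Step 5. [4*x = -4] LHS = 4·(…); ÷4 both sides ⇒ div: x = -1.

Answer: x ∈ {-1}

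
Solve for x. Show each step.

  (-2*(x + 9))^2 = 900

Step 1. [(-2*(x + 9))^2 = 900] LHS squared, RHS 900 ≥ 0: apply √ (±) ⇒ sqrt: -2*(x + 9) = 30 or -30.
Step 2. [-2*(x + 9) = 30 or -30] divide by the outer -2. So div: x + 9 = -15 or 15.
Step 3. [x + 9 = -15 or 15] subtract 9: x sits inside (… + 9), so sub: x = -24 or 6.

Answer: x ∈ {-24, 6}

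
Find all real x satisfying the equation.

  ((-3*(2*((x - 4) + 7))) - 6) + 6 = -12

Step 1. [((-3*(2*((x - 4) + 7))) - 6) + 6 = -12] the outer +6 inverts by subtracting 6, so sub: (-3*(2*((x - 4) + 7))) - 6 = -18.
Step 2. [(-3*(2*((x - 4) + 7))) - 6 = -18] -6 is outermost — add 6 both sides ⇒ sub: -3*(2*((x - 4) + 7)) = -12.
Step 3. [-3*(2*((x - 4) + 7)) = -12] leading coefficient -3: divide by -3 ⇒ div: 2*((x - 4) + 7) = 4.
Step 4. [2*((x - 4) + 7) = 4] LHS = 2·(…); ÷2 both sides. So div: (x - 4) + 7 = 2.
Step 5. [(x - 4) + 7 = 2] 7 comes off first (subtract 7) ⇒ sub: x - 4 = -5.
Step 6. [x - 4 = -5] the outer -4 inverts by adding 4, so sub: x = -1.

Answer: x ∈ {-1}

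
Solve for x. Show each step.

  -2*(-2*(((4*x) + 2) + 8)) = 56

Step 1. [-2*(-2*(((4*x) + 2) + 8)) = 56] leading coefficient -2: divide by -2. So div: -2*(((4*x) + 2) + 8) = -28.
Step 2. [-2*(((4*x) + 2) + 8) = -28] LHS = -2·(…); ÷-2 both sides ⇒ div: ((4*x) + 2) + 8 = 14.
Step 3. [((4*x) + 2) + 8 = 14] subtract 8: x sits inside (… + 8), so sub: (4*x) + 2 = 6.
Step 4. [(4*x) + 2 = 6] peel the +2: subtract 2 from each side ⇒ sub: 4*x = 4.
Step 5. [4*x = 4] divide by the outer 4 ⇒ div: x = 1.

Answer: x ∈ {1}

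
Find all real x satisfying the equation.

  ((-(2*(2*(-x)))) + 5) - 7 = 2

Step 1. [((-(2*(2*(-x)))) + 5) - 7 = 2] -7 is outermost — add 7 both sides, so sub: (-(2*(2*(-x)))) + 5 = 9.
Step 2. [(-(2*(2*(-x)))) + 5 = 9] +5 is outermost — subtract 5 both sides. So sub: -(2*(2*(-x))) = 4.
Step 3. [-(2*(2*(-x))) = 4] flip signs both sides, so neg: 2*(2*(-x)) = -4.
Step 4. [2*(2*(-x)) = -4] LHS = 2·(…); ÷2 both sides ⇒ div: 2*(-x) = -2.
Step 5. [2*(-x) = -2] LHS = 2·(…); ÷2 both sides ⇒ div: -x = -1.
Step 6. [-x = -1] flip signs both sides. So neg: x = 1.

Answer: x ∈ {1}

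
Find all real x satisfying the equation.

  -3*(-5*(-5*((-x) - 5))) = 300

Step 1. [-3*(-5*(-5*((-x) - 5))) = 300] -3 out front; divide by -3. So div: -5*(-5*((-x) - 5)) = -100.
Step 2. [-5*(-5*((-x) - 5)) = -100] LHS = -5·(…); ÷-5 both sides ⇒ div: -5*((-x) - 5) = 20.
Step 3. [-5*((-x) - 5) = 20] divide by the outer -5, so div: (-x) - 5 = -4.
Step 4. [(-x) - 5 = -4] -5 is outermost — add 5 both sides ⇒ sub: -x = 1.
Step 5. [-x = 1] flip signs both sides, so neg: x = -1.

Answer: x ∈ {-1}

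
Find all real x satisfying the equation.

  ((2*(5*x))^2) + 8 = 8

Step 1. [((2*(5*x))^2) + 8 = 8] 8 comes off first (subtract 8) ⇒ sub: (2*(5*x))^2 = 0.
Step 2. [(2*(5*x))^2 = 0] 0 ≥ 0, LHS is (·)² — take ±√ ⇒ sqrt: 2*(5*x) = 0.
Step 3. [2*(5*x) = 0] 2·(inner) — divide through by 2, so div: 5*x = 0.
Step 4. [5*x = 0] 5·(inner) — divide through by 5. So div: x = 0.

Answer: x ∈ {0}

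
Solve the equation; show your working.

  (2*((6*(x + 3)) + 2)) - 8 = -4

Step 1. [(2*((6*(x + 3)) + 2)) - 8 = -4] peel the -8: add 8 from each side, so sub: 2*((6*(x + 3)) + 2) = 4.
Step 2. [2*((6*(x + 3)) + 2) = 4] leading coefficient 2: divide by 2, so div: (6*(x + 3)) + 2 = 2.
Step 3. [(6*(x + 3)) + 2 = 2] 2 comes off first (subtract 2), so sub: 6*(x + 3) = 0.
Step 4. [6*(x + 3) = 0] divide by the outer 6, so div: x + 3 = 0.
Step 5. [x + 3 = 0] subtract 3: x sits inside (… + 3) ⇒ sub: x = -3.

Answer: x ∈ {-3}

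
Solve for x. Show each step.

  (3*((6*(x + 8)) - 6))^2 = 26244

Step 1. [(3*((6*(x + 8)) - 6))^2 = 26244] LHS squared, RHS 26244 ≥ 0: apply √ (±). So sqrt: 3*((6*(x + 8)) - 6) = 162 or -162.
Step 2. [3*((6*(x + 8)) - 6) = 162 or -162] divide by the outer 3. So div: (6*(x + 8)) - 6 = 54 or -54.
Step 3. [(6*(x + 8)) - 6 = 54 or -54] 6 divides every term; factor it out ⇒ factor: (x + 8) - 1 = 9 or -9.
Step 4. [(x + 8) - 1 = 9 or -9] the outer -1 inverts by adding 1, so sub: x + 8 = 10 or -8.
Step 5. [x + 8 = 10 or -8] peel the +8: subtract 8 from each side ⇒ sub: x = 2 or -16.

Answer: x ∈ {-16, 2}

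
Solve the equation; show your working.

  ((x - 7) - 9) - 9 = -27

Step 1. [((x - 7) - 9) - 9 = -27] 9 comes off first (add 9), so sub: (x - 7) - 9 = -18.
Step 2. [(x - 7) - 9 = -18] peel the -9: add 9 from each side, so sub: x - 7 = -9.
Step 3. [x - 7 = -9] -7 is outermost — add 7 both sides ⇒ sub: x = -2.

Answer: x ∈ {-2}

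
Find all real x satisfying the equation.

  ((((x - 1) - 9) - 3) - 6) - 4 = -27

Step 1. [((((x - 1) - 9) - 3) - 6) - 4 = -27] peel the -4: add 4 from each side ⇒ sub: (((x - 1) - 9) - 3) - 6 = -23.
Step 2. [(((x - 1) - 9) - 3) - 6 = -23] peel the -6: add 6 from each side, so sub: ((x - 1) - 9) - 3 = -17.
Step 3. [((x - 1) - 9) - 3 = -17] peel the -3: add 3 from each side ⇒ sub: (x - 1) - 9 = -14.
Step 4. [(x - 1) - 9 = -14] 9 comes off first (add 9). So sub: x - 1 = -5.
Step 5. [x - 1 = -5] 1 comes off first (add 1) ⇒ sub: x = -4.

Answer: x ∈ {-4}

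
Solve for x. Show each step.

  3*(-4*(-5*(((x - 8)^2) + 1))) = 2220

Step 1. [3*(-4*(-5*(((x - 8)^2) + 1))) = 2220] 3·(inner) — divide through by 3. So div: -4*(-5*(((x - 8)^2) + 1)) = 740.
Step 2. [-4*(-5*(((x - 8)^2) + 1)) = 740] -4·(inner) — divide through by -4, so div: -5*(((x - 8)^2) + 1) = -185.
Step 3. [-5*(((x - 8)^2) + 1) = -185] leading coefficient -5: divide by -5 ⇒ div: ((x - 8)^2) + 1 = 37.
Step 4. [((x - 8)^2) + 1 = 37] subtract 1: x sits inside (… + 1), so sub: (x - 8)^2 = 36.
Step 5. [(x - 8)^2 = 36] 36 ≥ 0, LHS is (·)² — take ±√ ⇒ sqrt: x - 8 = 6 or -6.
Step 6. [x - 8 = 6 or -6] -8 is outermost — add 8 both sides, so sub: x = 14 or 2.

Answer: x ∈ {2, 14}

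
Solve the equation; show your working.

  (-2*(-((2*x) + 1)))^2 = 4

Step 1. [(-2*(-((2*x) + 1)))^2 = 4] 4 ≥ 0, LHS is (·)² — take ±√. So sqrt: -2*(-((2*x) + 1)) = 2 or -2.
Step 2. [-2*(-((2*x) + 1)) = 2 or -2] divide by the outer -2, so div: -((2*x) + 1) = -1 or 1.
Step 3. [-((2*x) + 1) = -1 or 1] flip signs both sides ⇒ neg: (2*x) + 1 = 1 or -1.
Step 4. [(2*x) + 1 = 1 or -1] subtract 1: x sits inside (… + 1), so sub: 2*x = 0 or -2.
Step 5. [2*x = 0 or -2] divide by the outer 2. So div: x = 0 or -1.

Answer: x ∈ {-1, 0}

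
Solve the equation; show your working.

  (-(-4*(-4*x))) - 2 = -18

Step 1. [(-(-4*(-4*x))) - 2 = -18] 2 comes off first (add 2) ⇒ sub: -(-4*(-4*x)) = -16.
Step 2. [-(-4*(-4*x)) = -16] leading − — multiply by −1, so neg: -4*(-4*x) = 16.
Step 3. [-4*(-4*x) = 16] divide by the outer -4. So div: -4*x = -4.
Step 4. [-4*x = -4] LHS = -4·(…); ÷-4 both sides ⇒ div: x = 1.

Answer: x ∈ {1}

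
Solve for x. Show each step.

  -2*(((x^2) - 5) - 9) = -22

Step 1. [-2*(((x^2) - 5) - 9) = -22] leading coefficient -2: divide by -2, so div: ((x^2) - 5) - 9 = 11.
Step 2. [((x^2) - 5) - 9 = 11] 9 comes off first (add 9), so sub: (x^2) - 5 = 20.
Step 3. [(x^2) - 5 = 20] -5 is outermost — add 5 both sides, so sub: x^2 = 25.
Step 4. [x^2 = 25] √ both sides: 25 ≥ 0 gives two branches. So sqrt: x = 5 or -5.

Answer: x ∈ {-5, 5}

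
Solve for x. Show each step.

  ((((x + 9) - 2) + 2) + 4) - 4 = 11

Step 1. [((((x + 9) - 2) + 2) + 4) - 4 = 11] peel the -4: add 4 from each side. So sub: (((x + 9) - 2) + 2) + 4 = 15.
Step 2. [(((x + 9) - 2) + 2) + 4 = 15] the outer +4 inverts by subtracting 4 ⇒ sub: ((x + 9) - 2) + 2 = 11.
Step 3. [((x + 9) - 2) + 2 = 11] 2 comes off first (subtract 2) ⇒ sub: (x + 9) - 2 = 9.
Step 4. [(x + 9) - 2 = 9] 2 comes off first (add 2). So sub: x + 9 = 11.
Step 5. [x + 9 = 11] peel the +9: subtract 9 from each side, so sub: x = 2.

Answer: x ∈ {2}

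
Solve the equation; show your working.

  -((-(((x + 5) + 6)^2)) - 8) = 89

Step 1. [-((-(((x + 5) + 6)^2)) - 8) = 89] LHS negated; negate both sides, so neg: (-(((x + 5) + 6)^2)) - 8 = -89.
Step 2. [(-(((x + 5) + 6)^2)) - 8 = -89] add 8: x sits inside (… - 8) ⇒ sub: -(((x + 5) + 6)^2) = -81.
Step 3. [-(((x + 5) + 6)^2) = -81] leading − — multiply by −1. So neg: ((x + 5) + 6)^2 = 81.
Step 4. [((x + 5) + 6)^2 = 81] 81 ≥ 0, LHS is (·)² — take ±√, so sqrt: (x + 5) + 6 = 9 or -9.
Step 5. [(x + 5) + 6 = 9 or -9] peel the +6: subtract 6 from each side ⇒ sub: x + 5 = 3 or -15.
Step 6. [x + 5 = 3 or -15] the outer +5 inverts by subtracting 5 ⇒ sub: x = -2 or -20.

Answer: x ∈ {-20, -2}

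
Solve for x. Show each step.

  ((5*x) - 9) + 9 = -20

Step 1. [((5*x) - 9) + 9 = -20] subtract 9: x sits inside (… + 9), so sub: (5*x) - 9 = -29.
Step 2. [(5*x) - 9 = -29] the outer -9 inverts by adding 9. So sub: 5*x = -20.
Step 3. [5*x = -20] divide by the outer 5, so div: x = -4.

Answer: x ∈ {-4}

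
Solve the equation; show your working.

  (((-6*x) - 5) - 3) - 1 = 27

Step 1. [(((-6*x) - 5) - 3) - 1 = 27] peel the -1: add 1 from each side, so sub: ((-6*x) - 5) - 3 = 28.
Step 2. [((-6*x) - 5) - 3 = 28] peel the -3: add 3 from each side, so sub: (-6*x) - 5 = 31.
Step 3. [(-6*x) - 5 = 31] -5 is outermost — add 5 both sides. So sub: -6*x = 36.
Step 4. [-6*x = 36] -6·(inner) — divide through by -6, so div: x = -6.

Answer: x ∈ {-6}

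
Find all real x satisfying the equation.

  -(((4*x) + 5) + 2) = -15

Step 1. [-(((4*x) + 5) + 2) = -15] LHS negated; negate both sides, so neg: ((4*x) + 5) + 2 = 15.
Step 2. [((4*x) + 5) + 2 = 15] 2 comes off first (subtract 2), so sub: (4*x) + 5 = 13.
Step 3. [(4*x) + 5 = 13] 5 comes off first (subtract 5), so sub: 4*x = 8.
Step 4. [4*x = 8] leading coefficient 4: divide by 4. So div: x = 2.

Answer: x ∈ {2}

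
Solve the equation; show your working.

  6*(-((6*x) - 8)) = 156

Step 1. [6*(-((6*x) - 8)) = 156] 6·(inner) — divide through by 6 ⇒ div: -((6*x) - 8) = 26.
Step 2. [-((6*x) - 8) = 26] LHS negated; negate both sides. So neg: (6*x) - 8 = -26.
Step 3. [(6*x) - 8 = -26] -8 is outermost — add 8 both sides, so sub: 6*x = -18.
Step 4. [6*x = -18] LHS = 6·(…); ÷6 both sides ⇒ div: x = -3.

Answer: x ∈ {-3}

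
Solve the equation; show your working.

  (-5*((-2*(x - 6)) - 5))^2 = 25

Step 1. [(-5*((-2*(x - 6)) - 5))^2 = 25] √ both sides: 25 ≥ 0 gives two branches. So sqrt: -5*((-2*(x - 6)) - 5) = 5 or -5.
Step 2. [-5*((-2*(x - 6)) - 5) = 5 or -5] leading coefficient -5: divide by -5. So div: (-2*(x - 6)) - 5 = -1 or 1.
Step 3. [(-2*(x - 6)) - 5 = -1 or 1] the outer -5 inverts by adding 5, so sub: -2*(x - 6) = 4 or 6.
Step 4. [-2*(x - 6) = 4 or 6] leading coefficient -2: divide by -2 ⇒ div: x - 6 = -2 or -3.
Step 5. [x - 6 = -2 or -3] -6 is outermost — add 6 both sides. So sub: x = 4 or 3.

Answer: x ∈ {3, 4}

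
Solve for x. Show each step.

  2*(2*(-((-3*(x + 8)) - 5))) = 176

Step 1. [2*(2*(-((-3*(x + 8)) - 5))) = 176] 2 out front; divide by 2 ⇒ div: 2*(-((-3*(x + 8)) - 5)) = 88.
Step 2. [2*(-((-3*(x + 8)) - 5)) = 88] divide by the outer 2 ⇒ div: -((-3*(x + 8)) - 5) = 44.
Step 3. [-((-3*(x + 8)) - 5) = 44] LHS negated; negate both sides. So neg: (-3*(x + 8)) - 5 = -44.
Step 4. [(-3*(x + 8)) - 5 = -44] -5 is outermost — add 5 both sides, so sub: -3*(x + 8) = -39.
Step 5. [-3*(x + 8) = -39] -3·(inner) — divide through by -3. So div: x + 8 = 13.
Step 6. [x + 8 = 13] +8 is outermost — subtract 8 both sides. So sub: x = 5.

Answer: x ∈ {5}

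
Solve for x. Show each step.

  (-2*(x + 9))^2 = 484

Step 1. [(-2*(x + 9))^2 = 484] LHS squared, RHS 484 ≥ 0: apply √ (±), so sqrt: -2*(x + 9) = 22 or -22.
Step 2. [-2*(x + 9) = 22 or -22] -2·(inner) — divide through by -2 ⇒ div: x + 9 = -11 or 11.
Step 3. [x + 9 = -11 or 11] 9 comes off first (subtract 9). So sub: x = -20 or 2.

Answer: x ∈ {-20, 2}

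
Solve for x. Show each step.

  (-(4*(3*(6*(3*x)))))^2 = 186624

Step 1. [(-(4*(3*(6*(3*x)))))^2 = 186624] 186624 ≥ 0, LHS is (·)² — take ±√ ⇒ sqrt: -(4*(3*(6*(3*x)))) = 432 or -432.
Step 2. [-(4*(3*(6*(3*x)))) = 432 or -432] flip signs both sides. So neg: 4*(3*(6*(3*x))) = -432 or 432.
Step 3. [4*(3*(6*(3*x))) = -432 or 432] leading coefficient 4: divide by 4, so div: 3*(6*(3*x)) = -108 or 108.
Step 4. [3*(6*(3*x)) = -108 or 108] divide by the outer 3 ⇒ div: 6*(3*x) = -36 or 36.
Step 5. [6*(3*x) = -36 or 36] 6·(inner) — divide through by 6. So div: 3*x = -6 or 6.
Step 6. [3*x = -6 or 6] LHS = 3·(…); ÷3 both sides. So div: x = -2 or 2.

Answer: x ∈ {-2, 2}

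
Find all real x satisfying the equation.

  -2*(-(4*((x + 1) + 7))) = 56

Step 1. [-2*(-(4*((x + 1) + 7))) = 56] LHS = -2·(…); ÷-2 both sides, so div: -(4*((x + 1) + 7)) = -28.
Step 2. [-(4*((x + 1) + 7)) = -28] leading − — multiply by −1, so neg: 4*((x + 1) + 7) = 28.
Step 3. [4*((x + 1) + 7) = 28] 4 out front; divide by 4. So div: (x + 1) + 7 = 7.
Step 4. [(x + 1) + 7 = 7] peel the +7: subtract 7 from each side, so sub: x + 1 = 0.
Step 5. [x + 1 = 0] peel the +1: subtract 1 from each side ⇒ sub: x = -1.

Answer: x ∈ {-1}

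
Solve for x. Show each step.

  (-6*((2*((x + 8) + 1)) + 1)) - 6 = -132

Step 1. [(-6*((2*((x + 8) + 1)) + 1)) - 6 = -132] -6 divides every term; factor it out, so factor: ((2*((x + 8) + 1)) + 1) + 1 = 22.
Step 2. [((2*((x + 8) + 1)) + 1) + 1 = 22] subtract 1: x sits inside (… + 1) ⇒ sub: (2*((x + 8) + 1)) + 1 = 21.
Step 3. [(2*((x + 8) + 1)) + 1 = 21] peel the +1: subtract 1 from each side ⇒ sub: 2*((x + 8) + 1) = 20.
Step 4. [2*((x + 8) + 1) = 20] divide by the outer 2 ⇒ div: (x + 8) + 1 = 10.
Step 5. [(x + 8) + 1 = 10] +1 is outermost — subtract 1 both sides. So sub: x + 8 = 9.
Step 6. [x + 8 = 9] peel the +8: subtract 8 from each side. So sub: x = 1.

Answer: x ∈ {1}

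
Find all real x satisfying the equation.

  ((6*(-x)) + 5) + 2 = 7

Step 1. [((6*(-x)) + 5) + 2 = 7] subtract 2: x sits inside (… + 2) ⇒ sub: (6*(-x)) + 5 = 5.
Step 2. [(6*(-x)) + 5 = 5] 5 comes off first (subtract 5) ⇒ sub: 6*(-x) = 0.
Step 3. [6*(-x) = 0] 6 out front; divide by 6. So div: -x = 0.
Step 4. [-x = 0] leading − — multiply by −1 ⇒ neg: x = 0.

Answer: x ∈ {0}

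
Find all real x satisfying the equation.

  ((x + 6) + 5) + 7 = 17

Step 1. [((x + 6) + 5) + 7 = 17] the outer +7 inverts by subtracting 7, so sub: (x + 6) + 5 = 10.
Step 2. [(x + 6) + 5 = 10] 5 comes off first (subtract 5). So sub: x + 6 = 5.
Step 3. [x + 6 = 5] the outer +6 inverts by subtracting 6 ⇒ sub: x = -1.

Answer: x ∈ {-1}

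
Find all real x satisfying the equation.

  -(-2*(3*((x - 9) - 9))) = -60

Step 1. [-(-2*(3*((x - 9) - 9))) = -60] leading − — multiply by −1 ⇒ neg: -2*(3*((x - 9) - 9)) = 60.
Step 2. [-2*(3*((x - 9) - 9)) = 60] LHS = -2·(…); ÷-2 both sides ⇒ div: 3*((x - 9) - 9) = -30.
Step 3. [3*((x - 9) - 9) = -30] divide by the outer 3 ⇒ div: (x - 9) - 9 = -10.
Step 4. [(x - 9) - 9 = -10] add 9: x sits inside (… - 9), so sub: x - 9 = -1.
Step 5. [x - 9 = -1] 9 comes off first (add 9). So sub: x = 8.

Answer: x ∈ {8}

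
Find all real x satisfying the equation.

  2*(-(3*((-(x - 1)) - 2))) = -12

Step 1. [2*(-(3*((-(x - 1)) - 2))) = -12] divide by the outer 2, so div: -(3*((-(x - 1)) - 2)) = -6.
Step 2. [-(3*((-(x - 1)) - 2)) = -6] leading − — multiply by −1. So neg: 3*((-(x - 1)) - 2) = 6.
Step 3. [3*((-(x - 1)) - 2) = 6] divide by the outer 3. So div: (-(x - 1)) - 2 = 2.
Step 4. [(-(x - 1)) - 2 = 2] peel the -2: add 2 from each side. So sub: -(x - 1) = 4.
Step 5. [-(x - 1) = 4] flip signs both sides. So neg: x - 1 = -4.
Step 6. [x - 1 = -4] add 1: x sits inside (… - 1), so sub: x = -3.

Answer: x ∈ {-3}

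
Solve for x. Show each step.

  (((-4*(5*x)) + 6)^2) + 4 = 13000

Step 1. [(((-4*(5*x)) + 6)^2) + 4 = 13000] peel the +4: subtract 4 from each side ⇒ sub: ((-4*(5*x)) + 6)^2 = 12996.
Step 2. [((-4*(5*x)) + 6)^2 = 12996] LHS squared, RHS 12996 ≥ 0: apply √ (±). So sqrt: (-4*(5*x)) + 6 = 114 or -114.
Step 3. [(-4*(5*x)) + 6 = 114 or -114] 6 comes off first (subtract 6). So sub: -4*(5*x) = 108 or -120.
Step 4. [-4*(5*x) = 108 or -120] LHS = -4·(…); ÷-4 both sides ⇒ div: 5*x = -27 or 30.
Step 5. [5*x = -27 or 30] 5 out front; divide by 5. So div: x = -27/5 or 6.

Answer: x ∈ {-27/5, 6}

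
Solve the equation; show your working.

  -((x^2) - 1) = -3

Step 1. [-((x^2) - 1) = -3] flip signs both sides, so neg: (x^2) - 1 = 3.
Step 2. [(x^2) - 1 = 3] 1 comes off first (add 1). So sub: x^2 = 4.
Step 3. [x^2 = 4] √ both sides: 4 ≥ 0 gives two branches. So sqrt: x = 2 or -2.

Answer: x ∈ {-2, 2}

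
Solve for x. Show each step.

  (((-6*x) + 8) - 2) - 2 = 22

Step 1. [(((-6*x) + 8) - 2) - 2 = 22] -2 is outermost — add 2 both sides, so sub: ((-6*x) + 8) - 2 = 24.
Step 2. [((-6*x) + 8) - 2 = 24] peel the -2: add 2 from each side. So sub: (-6*x) + 8 = 26.
Step 3. [(-6*x) + 8 = 26] the outer +8 inverts by subtracting 8. So sub: -6*x = 18.
Step 4. [-6*x = 18] leading coefficient -6: divide by -6 ⇒ div: x = -3.

Answer: x ∈ {-3}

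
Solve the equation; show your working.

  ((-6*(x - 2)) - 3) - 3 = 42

Step 1. [((-6*(x - 2)) - 3) - 3 = 42] add 3: x sits inside (… - 3), so sub: (-6*(x - 2)) - 3 = 45.
Step 2. [(-6*(x - 2)) - 3 = 45] 3 comes off first (add 3) ⇒ sub: -6*(x - 2) = 48.
Step 3. [-6*(x - 2) = 48] -6·(inner) — divide through by -6, so div: x - 2 = -8.
Step 4. [x - 2 = -8] the outer -2 inverts by adding 2. So sub: x = -6.

Answer: x ∈ {-6}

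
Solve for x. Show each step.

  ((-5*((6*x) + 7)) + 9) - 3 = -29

Step 1. [((-5*((6*x) + 7)) + 9) - 3 = -29] the outer -3 inverts by adding 3 ⇒ sub: (-5*((6*x) + 7)) + 9 = -26.
Step 2. [(-5*((6*x) + 7)) + 9 = -26] subtract 9: x sits inside (… + 9), so sub: -5*((6*x) + 7) = -35.
Step 3. [-5*((6*x) + 7) = -35] leading coefficient -5: divide by -5 ⇒ div: (6*x) + 7 = 7.
Step 4. [(6*x) + 7 = 7] +7 is outermost — subtract 7 both sides ⇒ sub: 6*x = 0.
Step 5. [6*x = 0] divide by the outer 6. So div: x = 0.

Answer: x ∈ {0}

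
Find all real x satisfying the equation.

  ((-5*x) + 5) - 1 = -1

Step 1. [((-5*x) + 5) - 1 = -1] add 1: x sits inside (… - 1), so sub: (-5*x) + 5 = 0.
Step 2. [(-5*x) + 5 = 0] common factor -5 (LHS and 0) — divide through ⇒ factor: x - 1 = 0.
Step 3. [x - 1 = 0] the outer -1 inverts by adding 1. So sub: x = 1.

Answer: x ∈ {1}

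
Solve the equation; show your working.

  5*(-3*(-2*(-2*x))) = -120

Step 1. [5*(-3*(-2*(-2*x))) = -120] 5·(inner) — divide through by 5 ⇒ div: -3*(-2*(-2*x)) = -24.
Step 2. [-3*(-2*(-2*x)) = -24] leading coefficient -3: divide by -3 ⇒ div: -2*(-2*x) = 8.
Step 3. [-2*(-2*x) = 8] -2·(inner) — divide through by -2, so div: -2*x = -4.
Step 4. [-2*x = -4] leading coefficient -2: divide by -2 ⇒ div: x = 2.

Answer: x ∈ {2}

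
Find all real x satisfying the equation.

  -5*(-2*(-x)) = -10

Step 1. [-5*(-2*(-x)) = -10] LHS = -5·(…); ÷-5 both sides. So div: -2*(-x) = 2.
Step 2. [-2*(-x) = 2] -2 out front; divide by -2, so div: -x = -1.
Step 3. [-x = -1] flip signs both sides. So neg: x = 1.

Answer: x ∈ {1}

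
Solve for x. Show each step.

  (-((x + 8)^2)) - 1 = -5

Step 1. [(-((x + 8)^2)) - 1 = -5] 1 comes off first (add 1), so sub: -((x + 8)^2) = -4.
Step 2. [-((x + 8)^2) = -4] leading − — multiply by −1, so neg: (x + 8)^2 = 4.
Step 3. [(x + 8)^2 = 4] LHS squared, RHS 4 ≥ 0: apply √ (±). So sqrt: x + 8 = 2 or -2.
Step 4. [x + 8 = 2 or -2] peel the +8: subtract 8 from each side. So sub: x = -6 or -10.

Answer: x ∈ {-10, -6}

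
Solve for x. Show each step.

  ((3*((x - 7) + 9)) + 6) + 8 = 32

Step 1. [((3*((x - 7) + 9)) + 6) + 8 = 32] the outer +8 inverts by subtracting 8 ⇒ sub: (3*((x - 7) + 9)) + 6 = 24.
Step 2. [(3*((x - 7) + 9)) + 6 = 24] +6 is outermost — subtract 6 both sides, so sub: 3*((x - 7) + 9) = 18.
Step 3. [3*((x - 7) + 9) = 18] divide by the outer 3, so div: (x - 7) + 9 = 6.
Step 4. [(x - 7) + 9 = 6] subtract 9: x sits inside (… + 9). So sub: x - 7 = -3.
Step 5. [x - 7 = -3] peel the -7: add 7 from each side, so sub: x = 4.

Answer: x ∈ {4}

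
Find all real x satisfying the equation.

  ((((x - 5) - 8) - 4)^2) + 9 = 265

Step 1. [((((x - 5) - 8) - 4)^2) + 9 = 265] peel the +9: subtract 9 from each side. So sub: (((x - 5) - 8) - 4)^2 = 256.
Step 2. [(((x - 5) - 8) - 4)^2 = 256] √ both sides: 256 ≥ 0 gives two branches, so sqrt: ((x - 5) - 8) - 4 = 16 or -16.
Step 3. [((x - 5) - 8) - 4 = 16 or -16] add 4: x sits inside (… - 4). So sub: (x - 5) - 8 = 20 or -12.
Step 4. [(x - 5) - 8 = 20 or -12] add 8: x sits inside (… - 8) ⇒ sub: x - 5 = 28 or -4.
Step 5. [x - 5 = 28 or -4] peel the -5: add 5 from each side ⇒ sub: x = 33 or 1.

Answer: x ∈ {1, 33}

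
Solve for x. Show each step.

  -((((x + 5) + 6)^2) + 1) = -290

Step 1. [-((((x + 5) + 6)^2) + 1) = -290] flip signs both sides ⇒ neg: (((x + 5) + 6)^2) + 1 = 290.
Step 2. [(((x + 5) + 6)^2) + 1 = 290] the outer +1 inverts by subtracting 1. So sub: ((x + 5) + 6)^2 = 289.
Step 3. [((x + 5) + 6)^2 = 289] 289 ≥ 0, LHS is (·)² — take ±√, so sqrt: (x + 5) + 6 = 17 or -17.
Step 4. [(x + 5) + 6 = 17 or -17] +6 is outermost — subtract 6 both sides, so sub: x + 5 = 11 or -23.
Step 5. [x + 5 = 11 or -23] peel the +5: subtract 5 from each side. So sub: x = 6 or -28.

Answer: x ∈ {-28, 6}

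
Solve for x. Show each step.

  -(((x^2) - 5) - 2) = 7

Step 1. [-(((x^2) - 5) - 2) = 7] leading − — multiply by −1. So neg: ((x^2) - 5) - 2 = -7.
Step 2. [((x^2) - 5) - 2 = -7] -2 is outermost — add 2 both sides, so sub: (x^2) - 5 = -5.
Step 3. [(x^2) - 5 = -5] the outer -5 inverts by adding 5, so sub: x^2 = 0.
Step 4. [x^2 = 0] LHS squared, RHS 0 ≥ 0: apply √ (±). So sqrt: x = 0.

Answer: x ∈ {0}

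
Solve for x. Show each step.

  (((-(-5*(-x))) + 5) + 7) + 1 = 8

Step 1. [(((-(-5*(-x))) + 5) + 7) + 1 = 8] the outer +1 inverts by subtracting 1. So sub: ((-(-5*(-x))) + 5) + 7 = 7.
Step 2. [((-(-5*(-x))) + 5) + 7 = 7] subtract 7: x sits inside (… + 7). So sub: (-(-5*(-x))) + 5 = 0.
Step 3. [(-(-5*(-x))) + 5 = 0] the outer +5 inverts by subtracting 5 ⇒ sub: -(-5*(-x)) = -5.
Step 4. [-(-5*(-x)) = -5] flip signs both sides. So neg: -5*(-x) = 5.
Step 5. [-5*(-x) = 5] -5·(inner) — divide through by -5. So div: -x = -1.
Step 6. [-x = -1] flip signs both sides, so neg: x = 1.

Answer: x ∈ {1}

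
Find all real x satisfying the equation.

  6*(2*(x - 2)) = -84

Step 1. [6*(2*(x - 2)) = -84] 6·(inner) — divide through by 6 ⇒ div: 2*(x - 2) = -14.
Step 2. [2*(x - 2) = -14] 2·(inner) — divide through by 2. So div: x - 2 = -7.
Step 3. [x - 2 = -7] -2 is outermost — add 2 both sides ⇒ sub: x = -5.

Answer: x ∈ {-5}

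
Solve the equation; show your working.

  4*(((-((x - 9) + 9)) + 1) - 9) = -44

Step 1. [4*(((-((x - 9) + 9)) + 1) - 9) = -44] LHS = 4·(…); ÷4 both sides. So div: ((-((x - 9) + 9)) + 1) - 9 = -11.
Step 2. [((-((x - 9) + 9)) + 1) - 9 = -11] the outer -9 inverts by adding 9. So sub: (-((x - 9) + 9)) + 1 = -2.
Step 3. [(-((x - 9) + 9)) + 1 = -2] 1 comes off first (subtract 1) ⇒ sub: -((x - 9) + 9) = -3.
Step 4. [-((x - 9) + 9) = -3] LHS negated; negate both sides, so neg: (x - 9) + 9 = 3.
Step 5. [(x - 9) + 9 = 3] the outer +9 inverts by subtracting 9 ⇒ sub: x - 9 = -6.
Step 6. [x - 9 = -6] add 9: x sits inside (… - 9), so sub: x = 3.

Answer: x ∈ {3}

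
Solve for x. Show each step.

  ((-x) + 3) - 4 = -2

Step 1. [((-x) + 3) - 4 = -2] the outer -4 inverts by adding 4. So sub: (-x) + 3 = 2.
Step 2. [(-x) + 3 = 2] subtract 3: x sits inside (… + 3) ⇒ sub: -x = -1.
Step 3. [-x = -1] flip signs both sides. So neg: x = 1.

Answer: x ∈ {1}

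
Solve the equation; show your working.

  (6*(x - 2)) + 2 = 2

Step 1. [(6*(x - 2)) + 2 = 2] the outer +2 inverts by subtracting 2, so sub: 6*(x - 2) = 0.
Step 2. [6*(x - 2) = 0] 6·(inner) — divide through by 6, so div: x - 2 = 0.
Step 3. [x - 2 = 0] 2 comes off first (add 2), so sub: x = 2.

Answer: x ∈ {2}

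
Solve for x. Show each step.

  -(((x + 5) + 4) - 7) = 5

Step 1. [-(((x + 5) + 4) - 7) = 5] leading − — multiply by −1, so neg: ((x + 5) + 4) - 7 = -5.
Step 2. [((x + 5) + 4) - 7 = -5] -7 is outermost — add 7 both sides. So sub: (x + 5) + 4 = 2.
Step 3. [(x + 5) + 4 = 2] peel the +4: subtract 4 from each side ⇒ sub: x + 5 = -2.
Step 4. [x + 5 = -2] subtract 5: x sits inside (… + 5), so sub: x = -7.

Answer: x ∈ {-7}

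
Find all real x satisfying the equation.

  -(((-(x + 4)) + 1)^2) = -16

Step 1. [-(((-(x + 4)) + 1)^2) = -16] flip signs both sides, so neg: ((-(x + 4)) + 1)^2 = 16.
Step 2. [((-(x + 4)) + 1)^2 = 16] √ both sides: 16 ≥ 0 gives two branches, so sqrt: (-(x + 4)) + 1 = 4 or -4.
Step 3. [(-(x + 4)) + 1 = 4 or -4] the outer +1 inverts by subtracting 1. So sub: -(x + 4) = 3 or -5.
Step 4. [-(x + 4) = 3 or -5] LHS negated; negate both sides ⇒ neg: x + 4 = -3 or 5.
Step 5. [x + 4 = -3 or 5] +4 is outermost — subtract 4 both sides ⇒ sub: x = -7 or 1.

Answer: x ∈ {-7, 1}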